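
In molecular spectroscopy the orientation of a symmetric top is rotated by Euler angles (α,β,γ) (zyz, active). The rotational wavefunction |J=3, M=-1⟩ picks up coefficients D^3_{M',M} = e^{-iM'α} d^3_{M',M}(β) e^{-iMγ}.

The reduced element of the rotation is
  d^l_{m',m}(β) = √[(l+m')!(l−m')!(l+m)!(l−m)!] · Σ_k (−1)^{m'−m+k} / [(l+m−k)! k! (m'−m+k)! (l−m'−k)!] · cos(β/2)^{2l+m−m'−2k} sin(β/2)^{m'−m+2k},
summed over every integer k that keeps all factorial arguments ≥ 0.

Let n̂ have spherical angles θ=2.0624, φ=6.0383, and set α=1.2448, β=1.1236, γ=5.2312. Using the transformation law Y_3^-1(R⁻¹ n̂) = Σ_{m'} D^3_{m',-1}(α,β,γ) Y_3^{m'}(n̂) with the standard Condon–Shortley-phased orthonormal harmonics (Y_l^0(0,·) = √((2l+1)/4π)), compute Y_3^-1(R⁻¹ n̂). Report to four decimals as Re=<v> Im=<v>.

Need the full column D^3_{m',-1} for m'=−3..3 at α=1.2448, β=1.1236, γ=5.2312.
cos(β/2)=0.846298, sin(β/2)=0.532710
d^3_{-3,-1}: single k=2 term ⇒ +0.563794;  D = -0.505395+0.249880i
d^3_{-2,-1}: k∈[1..2] ⇒ +0.731319 -0.579526 = +0.151793;  D = +0.020156+0.150449i
d^3_{-1,-1}: k∈[0..2] ⇒ +0.367400 -1.164568 +0.346069 = -0.451100;  D = -0.442740-0.086441i
d^3_{0,-1}: k∈[0..2] ⇒ -0.801120 +0.952258 -0.125768 = +0.025371;  D = +0.012580-0.022032i
d^3_{1,-1}: k∈[0..2] ⇒ +0.873426 -0.461425 +0.022853 = +0.434854;  D = -0.288689-0.325203i
d^3_{2,-1}: k∈[0..1] ⇒ -0.579526 +0.114810 = -0.464716;  D = +0.428033-0.180966i
d^3_{3,-1}: single k=0 term ⇒ +0.223386;  D = +0.016515+0.222775i
Y_3^{m'}(θ=2.0624,φ=6.0383) and Σ D·Y over m':
  (-0.5054+0.2499i)·(+0.2121+0.1916i)  (+0.0202+0.1504i)·(-0.3308-0.1764i)  (-0.4427-0.0864i)·(+0.0315+0.0079i)  (+0.0126-0.0220i)·(+0.3322+0.0000i)  (-0.2887-0.3252i)·(-0.0315+0.0079i)  (+0.4280-0.1810i)·(-0.3308+0.1764i)  (+0.0165+0.2228i)·(-0.2121+0.1916i)
Y_3^-1(R⁻¹ n̂) = -0.288545-0.011448i

Re=-0.2885 Im=-0.0114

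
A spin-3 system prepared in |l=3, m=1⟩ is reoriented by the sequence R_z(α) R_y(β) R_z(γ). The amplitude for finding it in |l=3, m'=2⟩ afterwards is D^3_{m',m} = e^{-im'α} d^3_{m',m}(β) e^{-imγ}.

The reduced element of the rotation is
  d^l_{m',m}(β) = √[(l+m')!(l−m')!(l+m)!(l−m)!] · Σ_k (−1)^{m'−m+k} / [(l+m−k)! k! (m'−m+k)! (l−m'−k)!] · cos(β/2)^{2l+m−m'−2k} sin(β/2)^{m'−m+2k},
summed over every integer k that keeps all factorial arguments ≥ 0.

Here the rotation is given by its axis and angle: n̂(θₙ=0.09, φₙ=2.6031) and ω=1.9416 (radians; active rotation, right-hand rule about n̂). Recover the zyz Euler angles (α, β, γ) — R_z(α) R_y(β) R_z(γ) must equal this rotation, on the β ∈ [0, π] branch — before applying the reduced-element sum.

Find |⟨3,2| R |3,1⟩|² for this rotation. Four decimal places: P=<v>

P=0.0524

Axis–angle → zyz. n̂ = (sinθₙcosφₙ, sinθₙsinφₙ, cosθₙ) = (-0.077159, +0.046094, +0.995953), ω = 1.9416.
R = I cosω + sinω [n̂]ₓ + (1−cosω) n̂n̂ᵀ gives
  R = [-0.354254, -0.933110, -0.061733; +0.923419, -0.359470, +0.134457; -0.147654, -0.009373, +0.988995]
β = atan2(√(R₁₃²+R₂₃²), R₃₃) = 0.148497; α = atan2(R₂₃, R₁₃) mod 2π = 2.001212; γ = atan2(R₃₂, −R₃₁) mod 2π = 6.219790
Split into d^3_{2,1}(β=0.1485) × two z-phases.
Half-angle: c=0.997245, s=0.074180. N=√(120·1·24·2)=75.894664
k: max(0,(1)−(2))=0 … min(3+(1),3−(2))=1
  k=0: (−1)^1·75.8947/(24)·0.9972^5·0.0742^1 = -0.231365
  k=1: (−1)^2·75.8947/(12)·0.9972^3·0.0742^3 = +0.002560
d^3_{2,1}(0.1485) = -0.231365 +0.002560 = -0.228804
|D^3_{2,1}|² = |d^3_{2,1}(β)|² = (-0.228804)² = 0.052351 (the z-rotation phases have unit modulus)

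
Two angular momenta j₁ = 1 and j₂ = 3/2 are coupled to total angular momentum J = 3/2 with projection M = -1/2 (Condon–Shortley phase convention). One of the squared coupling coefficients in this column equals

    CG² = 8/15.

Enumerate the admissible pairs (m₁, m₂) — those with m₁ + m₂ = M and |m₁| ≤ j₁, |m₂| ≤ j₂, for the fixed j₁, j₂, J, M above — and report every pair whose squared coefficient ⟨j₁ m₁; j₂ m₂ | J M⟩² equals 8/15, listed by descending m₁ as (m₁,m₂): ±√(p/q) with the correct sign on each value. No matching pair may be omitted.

Admissible pairs with m₁+m₂ = M = -1/2: (-1,1/2), (0,-1/2), (1,-3/2)
  (m₁,m₂)=(1,-3/2): CG² = 2/5, CG = +√(2/5)
  (m₁,m₂)=(0,-1/2): CG² = 1/15, CG = +√(1/15)
  (m₁,m₂)=(-1,1/2): CG² = 8/15, CG = −√(8/15)   ← matches the target
Pairs with CG² = 8/15: (-1,1/2): −√(8/15)

(-1,1/2): −√(8/15)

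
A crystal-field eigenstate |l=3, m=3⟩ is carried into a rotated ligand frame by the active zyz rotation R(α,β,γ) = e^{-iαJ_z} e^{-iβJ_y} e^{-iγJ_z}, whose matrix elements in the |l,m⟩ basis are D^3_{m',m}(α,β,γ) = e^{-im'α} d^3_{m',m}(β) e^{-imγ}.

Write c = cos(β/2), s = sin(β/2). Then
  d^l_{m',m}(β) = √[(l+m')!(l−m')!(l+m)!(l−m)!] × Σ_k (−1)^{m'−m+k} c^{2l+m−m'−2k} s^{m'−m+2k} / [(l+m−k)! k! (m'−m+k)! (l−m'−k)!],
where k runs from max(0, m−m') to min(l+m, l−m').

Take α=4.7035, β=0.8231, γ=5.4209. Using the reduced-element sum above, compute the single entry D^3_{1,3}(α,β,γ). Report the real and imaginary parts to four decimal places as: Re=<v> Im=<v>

First d^3_{1,3}(β=0.8231), then the phase factors e^{-i(1)α} and e^{-i(3)γ}:
With c≡cos(β/2)=0.916502 and s≡sin(β/2)=0.400030, N=[24·2·720·1]^{1/2}=185.903201
k: max(0,(3)−(1))=2 … min(3+(3),3−(1))=2
  k=2: (−1)^0·185.9032/(48)·0.9165^4·0.4000^2 = +0.437285
d^3_{1,3}(0.8231) = +0.437285
Phases: e^{-i·(1)·4.7035}=-0.008889+0.999960i, e^{-i·(3)·5.4209}=-0.850039+0.526720i ⇒ D=-0.227014-0.373742i

Re=-0.2270 Im=-0.3737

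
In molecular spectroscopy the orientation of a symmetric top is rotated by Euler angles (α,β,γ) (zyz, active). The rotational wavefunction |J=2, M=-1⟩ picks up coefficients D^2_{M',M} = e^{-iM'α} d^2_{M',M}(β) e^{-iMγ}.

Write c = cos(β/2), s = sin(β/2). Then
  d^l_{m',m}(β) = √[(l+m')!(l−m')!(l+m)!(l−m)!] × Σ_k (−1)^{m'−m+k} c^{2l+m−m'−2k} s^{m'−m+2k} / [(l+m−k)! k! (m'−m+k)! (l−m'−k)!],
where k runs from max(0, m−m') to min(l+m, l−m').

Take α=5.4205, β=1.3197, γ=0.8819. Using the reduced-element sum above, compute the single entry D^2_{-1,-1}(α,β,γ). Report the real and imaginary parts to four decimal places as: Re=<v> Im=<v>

Re=-0.3140 Im=-0.0060

Split into d^2_{-1,-1}(β=1.3197) × two z-phases.
Half-angle: c=0.790084, s=0.612998. N=√(1·6·1·6)=6.000000
k: max(0,(-1)−(-1))=0 … min(2+(-1),2−(-1))=1
  k=0: (−1)^0·6.0000/(6)·0.7901^4·0.6130^0 = +0.389667
  k=1: (−1)^1·6.0000/(2)·0.7901^2·0.6130^2 = -0.703698
d^2_{-1,-1}(1.3197) = +0.389667 -0.703698 = -0.314032
Attach z-rotation phases: D = e^{-i(-1)(5.4205)}·(-0.314032)·e^{-i(-1)(0.8819)} = -0.313974-0.006034i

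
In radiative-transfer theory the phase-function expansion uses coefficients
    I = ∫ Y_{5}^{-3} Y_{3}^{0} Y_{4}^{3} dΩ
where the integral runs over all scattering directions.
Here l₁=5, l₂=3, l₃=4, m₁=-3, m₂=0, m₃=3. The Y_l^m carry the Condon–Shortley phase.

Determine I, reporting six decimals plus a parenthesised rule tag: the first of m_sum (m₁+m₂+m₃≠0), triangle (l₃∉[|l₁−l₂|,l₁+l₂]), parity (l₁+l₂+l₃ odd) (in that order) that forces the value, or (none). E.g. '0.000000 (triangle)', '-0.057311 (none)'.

0.103862 (none)

Checks pass: Σm=0; 12 even; l₃=4∈[2,8].
(2·5+1)(2·3+1)(2·4+1) = 693
Δ: 4! 6! 2! / 13! → 1/180180
sum: t=1:−1/576 t=2:+1/144 t=3:−1/576 = 1/288
3j²(5 3 4; 0 0 0) = Δ·Π!·Σ² = 20/1001  (sign +1)
sum: t=2:+1/2880 t=3:−1/1440 = -1/2880
3j²(5 3 4; -3 0 3) = Δ·Π!·Σ² = 7/715  (sign +1)
combine: 4πI² = 693·20/1001·7/715 = 252/1859
take √, sign +1: I = 0.10386175
No selection rule forces the value: the integral is nonzero (none).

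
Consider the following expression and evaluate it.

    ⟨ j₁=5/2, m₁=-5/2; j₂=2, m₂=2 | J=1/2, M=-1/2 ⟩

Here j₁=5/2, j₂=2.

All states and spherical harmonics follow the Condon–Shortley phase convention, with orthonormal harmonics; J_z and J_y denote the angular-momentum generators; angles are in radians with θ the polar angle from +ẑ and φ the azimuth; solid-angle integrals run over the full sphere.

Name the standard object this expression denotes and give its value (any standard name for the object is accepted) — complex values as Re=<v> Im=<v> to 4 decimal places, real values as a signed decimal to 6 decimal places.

This is a Clebsch–Gordan (vector-coupling) coefficient.
triangle: 4!×1!×0!/6! = 24/720
(j±m)!: 0!×5!×4!×0!×0!×1! = 2880
prefactor² = (2J+1)×Δ×N² = 192
  k=4: +1/(4!×0!×1!×0!×0!×0!) = 1/24
Σ = 1/24  ⇒  CG² = 192×(1/24)² = 1/3
CG = +√(1/3) = +0.577350

Clebsch–Gordan coefficient, +√(1/3) ≈ +0.577350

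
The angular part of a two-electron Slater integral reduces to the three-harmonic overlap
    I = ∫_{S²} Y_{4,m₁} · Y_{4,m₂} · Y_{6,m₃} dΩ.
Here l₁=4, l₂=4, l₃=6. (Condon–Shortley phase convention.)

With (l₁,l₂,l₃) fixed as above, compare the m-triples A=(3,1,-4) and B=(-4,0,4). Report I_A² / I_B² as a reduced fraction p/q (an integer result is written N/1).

Same 4,4,6: normalisation and zero-m 3j drop out of the ratio.
A: Δ: 2! 6! 6! / 15! → 1/1261260; sum: t=0:+1/28800 t=1:−1/34560 = 1/172800; 3j²(4 4 6; 3 1 -4) = Δ·Π!·Σ² = 1/1430  (sign +1)
B: Δ: 2! 6! 6! / 15! → 1/1261260; sum: t=2:+1/69120 = 1/69120; 3j²(4 4 6; -4 0 4) = Δ·Π!·Σ² = 4/143  (sign +1)
I_A²/I_B² = (1/1430)/(4/143) = 1/40

1/40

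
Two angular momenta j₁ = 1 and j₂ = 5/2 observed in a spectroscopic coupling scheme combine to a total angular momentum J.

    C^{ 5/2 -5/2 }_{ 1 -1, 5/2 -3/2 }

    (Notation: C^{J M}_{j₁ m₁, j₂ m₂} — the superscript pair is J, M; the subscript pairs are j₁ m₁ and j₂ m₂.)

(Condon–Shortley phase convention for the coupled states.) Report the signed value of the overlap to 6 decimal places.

−√(2/7) ≈ -0.534522

√[6·1!1!4!/7! · 0!2!1!4!0!5!] = √(1152/7)
  +(−1)^1/∏(1,0,1,0,0,4)! = -1/24  (running -1/24)
⟨..|..⟩ = √(1152/7)·(-1/24) = -0.534522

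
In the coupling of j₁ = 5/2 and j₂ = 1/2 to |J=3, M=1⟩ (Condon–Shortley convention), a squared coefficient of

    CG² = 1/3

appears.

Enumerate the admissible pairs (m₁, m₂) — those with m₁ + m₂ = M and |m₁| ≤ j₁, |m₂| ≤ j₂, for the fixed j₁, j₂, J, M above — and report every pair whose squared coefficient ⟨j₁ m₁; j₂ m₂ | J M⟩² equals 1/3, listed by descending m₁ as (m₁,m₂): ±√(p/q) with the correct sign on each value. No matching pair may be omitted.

Admissible pairs with m₁+m₂ = M = 1: (1/2,1/2), (3/2,-1/2)
  (m₁,m₂)=(3/2,-1/2): CG² = 1/3, CG = +√(1/3)   ← matches the target
  (m₁,m₂)=(1/2,1/2): CG² = 2/3, CG = +√(2/3)
Pairs with CG² = 1/3: (3/2,-1/2): +√(1/3)

(3/2,-1/2): +√(1/3)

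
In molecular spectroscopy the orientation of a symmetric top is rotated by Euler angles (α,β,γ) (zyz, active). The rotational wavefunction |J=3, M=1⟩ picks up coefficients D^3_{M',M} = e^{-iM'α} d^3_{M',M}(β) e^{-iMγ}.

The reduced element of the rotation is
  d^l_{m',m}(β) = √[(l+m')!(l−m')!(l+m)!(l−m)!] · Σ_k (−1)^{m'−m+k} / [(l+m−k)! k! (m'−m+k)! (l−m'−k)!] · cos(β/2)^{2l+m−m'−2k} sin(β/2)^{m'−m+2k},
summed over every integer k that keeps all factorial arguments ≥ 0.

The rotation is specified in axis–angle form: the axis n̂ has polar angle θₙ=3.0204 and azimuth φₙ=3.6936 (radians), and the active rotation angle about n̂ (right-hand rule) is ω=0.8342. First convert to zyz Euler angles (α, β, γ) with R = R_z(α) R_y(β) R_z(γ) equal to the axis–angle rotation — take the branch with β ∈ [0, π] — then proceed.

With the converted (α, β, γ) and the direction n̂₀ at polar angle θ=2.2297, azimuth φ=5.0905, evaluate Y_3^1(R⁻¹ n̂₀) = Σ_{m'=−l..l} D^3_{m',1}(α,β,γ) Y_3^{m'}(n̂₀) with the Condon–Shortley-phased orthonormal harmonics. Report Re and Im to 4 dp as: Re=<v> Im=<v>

Re=-0.2978 Im=0.1064

Axis–angle → zyz. n̂ = (sinθₙcosφₙ, sinθₙsinφₙ, cosθₙ) = (-0.102940, -0.063398, -0.992665), ω = 0.8342.
R = I cosω + sinω [n̂]ₓ + (1−cosω) n̂n̂ᵀ gives
  R = [+0.675249, +0.737468, -0.013422; -0.733184, +0.673090, +0.096910; +0.080502, -0.055597, +0.995203]
β = atan2(√(R₁₃²+R₂₃²), R₃₃) = 0.097992; α = atan2(R₂₃, R₁₃) mod 2π = 1.708424; γ = atan2(R₃₂, −R₃₁) mod 2π = 3.746002
Need the full column D^3_{m',1} for m'=−3..3 at α=1.7084, β=0.0980, γ=3.7460.
cos(β/2)=0.998800, sin(β/2)=0.048976
d^3_{-3,1}: single k=4 term ⇒ +0.000022;  D = +0.000004+0.000022i
d^3_{-2,1}: k∈[3..4] ⇒ +0.000740 -0.000001 = +0.000739;  D = +0.000700-0.000239i
d^3_{-1,1}: k∈[2..4] ⇒ +0.014323 -0.000046 +0.000000 = +0.014277;  D = -0.006425-0.012750i
d^3_{0,1}: k∈[1..3] ⇒ +0.168644 -0.001216 +0.000001 = +0.167428;  D = -0.137766+0.095145i
d^3_{1,1}: k∈[0..2] ⇒ +0.992821 -0.019098 +0.000034 = +0.973758;  D = +0.658056+0.717751i
d^3_{2,1}: k∈[0..1] ⇒ -0.153950 +0.000740 = -0.153209;  D = -0.097657+0.118052i
d^3_{3,1}: single k=0 term ⇒ +0.009246;  D = -0.007865-0.004860i
Y_3^{m'}(θ=2.2297,φ=5.0905) and Σ D·Y over m':
  (+0.0000+0.0000i)·(-0.1869-0.0872i)  (+0.0007-0.0002i)·(+0.2845-0.2684i)  (-0.0064-0.0127i)·(+0.0825+0.2076i)  (-0.1378+0.0951i)·(+0.2572+0.0000i)  (+0.6581+0.7178i)·(-0.0825+0.2076i)  (-0.0977+0.1181i)·(+0.2845+0.2684i)  (-0.0079-0.0049i)·(+0.1869-0.0872i)
Y_3^1(R⁻¹ n̂) = -0.297835+0.106413i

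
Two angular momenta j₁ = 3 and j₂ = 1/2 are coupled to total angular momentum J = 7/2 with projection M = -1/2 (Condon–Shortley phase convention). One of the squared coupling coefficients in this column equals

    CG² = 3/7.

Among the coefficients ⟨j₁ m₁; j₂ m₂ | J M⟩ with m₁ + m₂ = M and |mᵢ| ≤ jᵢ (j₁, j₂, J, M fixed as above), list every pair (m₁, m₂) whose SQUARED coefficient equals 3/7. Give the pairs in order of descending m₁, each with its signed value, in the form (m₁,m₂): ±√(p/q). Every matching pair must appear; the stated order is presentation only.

Admissible pairs with m₁+m₂ = M = -1/2: (-1,1/2), (0,-1/2)
  (m₁,m₂)=(0,-1/2): CG² = 4/7, CG = +√(4/7)
  (m₁,m₂)=(-1,1/2): CG² = 3/7, CG = +√(3/7)   ← matches the target
Pairs with CG² = 3/7: (-1,1/2): +√(3/7)

(-1,1/2): +√(3/7)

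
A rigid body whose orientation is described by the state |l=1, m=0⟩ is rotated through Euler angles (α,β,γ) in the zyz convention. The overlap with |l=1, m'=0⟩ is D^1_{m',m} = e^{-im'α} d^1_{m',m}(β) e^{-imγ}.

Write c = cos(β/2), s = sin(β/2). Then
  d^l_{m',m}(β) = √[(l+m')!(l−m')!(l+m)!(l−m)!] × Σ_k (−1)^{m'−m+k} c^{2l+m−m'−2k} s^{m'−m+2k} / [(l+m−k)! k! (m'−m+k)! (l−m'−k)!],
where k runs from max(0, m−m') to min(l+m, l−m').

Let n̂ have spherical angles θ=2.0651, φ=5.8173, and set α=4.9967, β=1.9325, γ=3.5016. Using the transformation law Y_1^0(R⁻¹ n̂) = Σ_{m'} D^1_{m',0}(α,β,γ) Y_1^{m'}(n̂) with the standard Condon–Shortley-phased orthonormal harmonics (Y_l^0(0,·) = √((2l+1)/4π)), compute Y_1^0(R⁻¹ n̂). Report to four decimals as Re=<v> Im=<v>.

Need the full column D^1_{m',0} for m'=−1..1 at α=4.9967, β=1.9325, γ=3.5016.
cos(β/2)=0.568389, sin(β/2)=0.822760
d^1_{-1,0}: single k=1 term ⇒ +0.661354;  D = +0.185507-0.634804i
d^1_{0,0}: k∈[0..1] ⇒ +0.323066 -0.676934 = -0.353868;  D = -0.353868+0.000000i
d^1_{1,0}: single k=0 term ⇒ -0.661354;  D = -0.185507-0.634804i
Y_1^{m'}(θ=2.0651,φ=5.8173) and Σ D·Y over m':
  (+0.1855-0.6348i)·(+0.2717+0.1366i)  (-0.3539+0.0000i)·(-0.2318+0.0000i)  (-0.1855-0.6348i)·(-0.2717+0.1366i)
Y_1^0(R⁻¹ n̂) = +0.356299+0.000000i

Re=0.3563 Im=0.0000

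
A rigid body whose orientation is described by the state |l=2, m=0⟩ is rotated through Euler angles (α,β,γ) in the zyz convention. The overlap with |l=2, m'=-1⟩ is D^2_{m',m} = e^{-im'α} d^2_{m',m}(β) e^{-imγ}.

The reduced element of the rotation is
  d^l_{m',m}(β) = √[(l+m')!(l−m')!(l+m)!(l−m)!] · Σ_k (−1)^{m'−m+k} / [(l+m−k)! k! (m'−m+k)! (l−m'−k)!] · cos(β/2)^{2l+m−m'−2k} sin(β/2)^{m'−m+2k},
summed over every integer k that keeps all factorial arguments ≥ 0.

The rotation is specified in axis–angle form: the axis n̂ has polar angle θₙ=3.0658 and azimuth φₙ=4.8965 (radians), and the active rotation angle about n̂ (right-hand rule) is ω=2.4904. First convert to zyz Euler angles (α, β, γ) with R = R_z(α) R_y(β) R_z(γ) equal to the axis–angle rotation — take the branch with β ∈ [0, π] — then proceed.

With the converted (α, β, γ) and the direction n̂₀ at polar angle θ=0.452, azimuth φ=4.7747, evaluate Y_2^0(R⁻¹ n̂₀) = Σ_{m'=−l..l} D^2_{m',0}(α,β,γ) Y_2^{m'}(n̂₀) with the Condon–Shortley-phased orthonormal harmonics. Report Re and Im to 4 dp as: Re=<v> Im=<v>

Re=0.3427 Im=0.0000

Axis–angle → zyz. n̂ = (sinθₙcosφₙ, sinθₙsinφₙ, cosθₙ) = (+0.013862, -0.074440, -0.997129), ω = 2.4904.
R = I cosω + sinω [n̂]ₓ + (1−cosω) n̂n̂ᵀ gives
  R = [-0.795016, +0.602543, -0.069937; -0.606248, -0.785413, +0.124861; +0.020305, +0.141666, +0.989706]
β = atan2(√(R₁₃²+R₂₃²), R₃₃) = 0.143607; α = atan2(R₂₃, R₁₃) mod 2π = 2.081376; γ = atan2(R₃₂, −R₃₁) mod 2π = 1.713154
Need the full column D^2_{m',0} for m'=−2..2 at α=2.0814, β=0.1436, γ=1.7132.
cos(β/2)=0.997423, sin(β/2)=0.071742
d^2_{-2,0}: single k=2 term ⇒ +0.012542;  D = -0.006552-0.010695i
d^2_{-1,0}: k∈[1..2] ⇒ +0.174376 -0.000902 = +0.173474;  D = -0.084774+0.151349i
d^2_{0,0}: k∈[0..2] ⇒ +0.989733 -0.020482 +0.000026 = +0.969278;  D = +0.969278+0.000000i
d^2_{1,0}: k∈[0..1] ⇒ -0.174376 +0.000902 = -0.173474;  D = +0.084774+0.151349i
d^2_{2,0}: single k=0 term ⇒ +0.012542;  D = -0.006552+0.010695i
Y_2^{m'}(θ=0.452,φ=4.7747) and Σ D·Y over m':
  (-0.0066-0.0107i)·(-0.0731+0.0092i)  (-0.0848+0.1513i)·(+0.0189+0.3029i)  (+0.9693+0.0000i)·(+0.4503+0.0000i)  (+0.0848+0.1513i)·(-0.0189+0.3029i)  (-0.0066+0.0107i)·(-0.0731-0.0092i)
Y_2^0(R⁻¹ n̂) = +0.342701+0.000000i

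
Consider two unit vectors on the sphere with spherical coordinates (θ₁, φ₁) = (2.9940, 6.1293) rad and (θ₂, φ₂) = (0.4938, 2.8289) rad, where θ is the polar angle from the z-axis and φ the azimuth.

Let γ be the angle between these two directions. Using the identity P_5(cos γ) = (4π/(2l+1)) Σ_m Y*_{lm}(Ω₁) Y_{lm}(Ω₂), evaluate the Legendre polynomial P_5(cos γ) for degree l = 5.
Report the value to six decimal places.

Addition theorem: P_5(cos γ) = (4π/11) Σ_m Y*_{lm}(Ω₁) Y_{lm}(Ω₂), m = −5…5:
  m=-5: (0.000023, -0.000022) × (-0.000081, -0.011102) = (-0.000000, -0.000000)  (running Σ = (-0.000000, -0.000000))
  m=-4: (-0.000554, 0.000392) × (0.020519, 0.061913) = (-0.000036, -0.000026)  (running Σ = (-0.000036, -0.000027))
  m=-3: (0.007688, -0.003825) × (-0.130219, -0.177583) = (-0.001680, -0.000867)  (running Σ = (-0.001716, -0.000894))
  m=-2: (-0.066857, 0.021252) × (0.360420, 0.260248) = (-0.029627, -0.009740)  (running Σ = (-0.031343, -0.010634))
  m=-1: (0.344620, -0.053455) × (-0.400049, -0.129335) = (-0.144778, -0.023187)  (running Σ = (-0.176122, -0.033821))
  m=0: (-0.788746, -0.000000) × (-0.144275, 0.000000) = (0.113797, 0.000000)  (running Σ = (-0.062325, -0.033821))
  m=1: (-0.344620, -0.053455) × (0.400049, -0.129335) = (-0.144778, 0.023187)  (running Σ = (-0.207104, -0.010634))
  m=2: (-0.066857, -0.021252) × (0.360420, -0.260248) = (-0.029627, 0.009740)  (running Σ = (-0.236731, -0.000894))
  m=3: (-0.007688, -0.003825) × (0.130219, -0.177583) = (-0.001680, 0.000867)  (running Σ = (-0.238411, -0.000027))
  m=4: (-0.000554, -0.000392) × (0.020519, -0.061913) = (-0.000036, 0.000026)  (running Σ = (-0.238447, -0.000000))
  m=5: (-0.000023, -0.000022) × (0.000081, -0.011102) = (-0.000000, 0.000000)  (running Σ = (-0.238447, -0.000000))
Accumulated sum (-0.238447, -0.000000); after 4π/(2l+1) scaling, (-0.272401, -0.000000) ⇒ P_5 = -0.272401

-0.272401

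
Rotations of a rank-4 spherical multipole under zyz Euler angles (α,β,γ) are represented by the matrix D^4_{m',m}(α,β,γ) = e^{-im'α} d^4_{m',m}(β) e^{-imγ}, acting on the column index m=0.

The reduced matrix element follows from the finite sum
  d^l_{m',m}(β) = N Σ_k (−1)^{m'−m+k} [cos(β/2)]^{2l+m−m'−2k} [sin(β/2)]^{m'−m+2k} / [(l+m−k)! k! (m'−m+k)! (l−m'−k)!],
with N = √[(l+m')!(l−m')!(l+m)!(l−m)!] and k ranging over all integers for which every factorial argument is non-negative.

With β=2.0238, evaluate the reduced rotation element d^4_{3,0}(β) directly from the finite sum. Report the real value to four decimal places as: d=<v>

d=0.4705

d^4_{3,0}(β=2.0238) via the finite sum:
c=cos(2.023800/2)=0.530251, s=sin(2.023800/2)=0.847841; N=√[5040·1·24·24]=1703.830978
Admissible k: 0..1 (factorial args all ≥0)
  k=0: (−1)^3·1703.8310/(144)·0.5303^5·0.8478^3 = -0.302283
  k=1: (−1)^4·1703.8310/(144)·0.5303^3·0.8478^5 = +0.772822
d^4_{3,0}(2.0238) = -0.302283 +0.772822 = +0.470539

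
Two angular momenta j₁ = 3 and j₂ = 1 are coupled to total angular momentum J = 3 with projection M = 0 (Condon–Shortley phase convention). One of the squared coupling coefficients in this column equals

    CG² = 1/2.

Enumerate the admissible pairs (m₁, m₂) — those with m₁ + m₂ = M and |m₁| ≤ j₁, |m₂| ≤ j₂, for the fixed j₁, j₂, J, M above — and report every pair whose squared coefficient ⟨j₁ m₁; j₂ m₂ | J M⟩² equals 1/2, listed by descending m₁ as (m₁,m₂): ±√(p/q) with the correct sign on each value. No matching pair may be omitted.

(1,-1): +√(1/2); (-1,1): −√(1/2)

Admissible pairs with m₁+m₂ = M = 0: (-1,1), (0,0), (1,-1)
  (m₁,m₂)=(1,-1): CG² = 1/2, CG = +√(1/2)   ← matches the target
  (m₁,m₂)=(0,0): CG² = 0/1, CG = 0
  (m₁,m₂)=(-1,1): CG² = 1/2, CG = −√(1/2)   ← matches the target
Pairs with CG² = 1/2: (1,-1): +√(1/2); (-1,1): −√(1/2)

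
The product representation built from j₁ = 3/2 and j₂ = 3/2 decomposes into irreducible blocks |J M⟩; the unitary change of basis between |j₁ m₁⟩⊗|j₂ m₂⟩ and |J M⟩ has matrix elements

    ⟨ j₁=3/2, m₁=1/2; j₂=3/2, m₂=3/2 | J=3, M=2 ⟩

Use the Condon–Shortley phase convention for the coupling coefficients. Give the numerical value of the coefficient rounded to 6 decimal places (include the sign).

+√(1/2) = +0.707107

√[7·0!3!3!/7! · 2!1!3!0!5!1!] = √(72)
  +(−1)^0/∏(0,0,1,3,2,0)! = 1/12  (running 1/12)
⟨..|..⟩ = √(72)·(1/12) = +0.707107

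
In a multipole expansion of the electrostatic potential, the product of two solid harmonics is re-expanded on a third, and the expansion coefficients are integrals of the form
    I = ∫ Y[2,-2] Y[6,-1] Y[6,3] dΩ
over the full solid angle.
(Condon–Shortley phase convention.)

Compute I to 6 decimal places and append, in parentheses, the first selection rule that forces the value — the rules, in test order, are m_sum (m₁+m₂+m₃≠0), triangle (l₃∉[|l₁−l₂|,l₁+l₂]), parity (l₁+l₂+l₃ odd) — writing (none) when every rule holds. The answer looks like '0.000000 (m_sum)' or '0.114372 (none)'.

m-sum 0 ✓  L=14 even ✓  4≤6≤8 ✓
Π(2lᵢ+1) = 5×13×13 = 845
triangle coeff Δ(2,6,6) = 1/90090
Σ_t [0,2]: t=0:+1/69120 t=1:−1/14400 t=2:+1/69120 = -7/172800
(3j)²=14/715 [(2 6 6; 0 0 0)], sign=-1
Σ_t [2,2]: t=2:+1/120960 = 1/120960
(3j)²=24/1001 [(2 6 6; -2 -1 3)], sign=-1
⇒ 4πI² = 48/121
I = (+1)√(48/121/(4π)) = 0.17767364
No selection rule forces the value: the integral is nonzero (none).

0.177674 (none)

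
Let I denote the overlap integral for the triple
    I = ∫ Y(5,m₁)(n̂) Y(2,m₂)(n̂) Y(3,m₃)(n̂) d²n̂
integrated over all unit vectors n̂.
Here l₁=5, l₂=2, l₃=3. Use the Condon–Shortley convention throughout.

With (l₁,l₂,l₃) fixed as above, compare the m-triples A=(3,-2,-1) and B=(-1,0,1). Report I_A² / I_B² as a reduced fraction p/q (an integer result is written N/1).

Same 5,2,3: normalisation and zero-m 3j drop out of the ratio.
A: Δ: 4! 6! 0! / 11! → 1/2310; sum: t=0:+1/1152 = 1/1152; 3j²(5 2 3; 3 -2 -1) = Δ·Π!·Σ² = 1/33  (sign +1)
B: Δ: 4! 6! 0! / 11! → 1/2310; sum: t=2:+1/192 = 1/192; 3j²(5 2 3; -1 0 1) = Δ·Π!·Σ² = 3/77  (sign +1)
I_A²/I_B² = (1/33)/(3/77) = 7/9

7/9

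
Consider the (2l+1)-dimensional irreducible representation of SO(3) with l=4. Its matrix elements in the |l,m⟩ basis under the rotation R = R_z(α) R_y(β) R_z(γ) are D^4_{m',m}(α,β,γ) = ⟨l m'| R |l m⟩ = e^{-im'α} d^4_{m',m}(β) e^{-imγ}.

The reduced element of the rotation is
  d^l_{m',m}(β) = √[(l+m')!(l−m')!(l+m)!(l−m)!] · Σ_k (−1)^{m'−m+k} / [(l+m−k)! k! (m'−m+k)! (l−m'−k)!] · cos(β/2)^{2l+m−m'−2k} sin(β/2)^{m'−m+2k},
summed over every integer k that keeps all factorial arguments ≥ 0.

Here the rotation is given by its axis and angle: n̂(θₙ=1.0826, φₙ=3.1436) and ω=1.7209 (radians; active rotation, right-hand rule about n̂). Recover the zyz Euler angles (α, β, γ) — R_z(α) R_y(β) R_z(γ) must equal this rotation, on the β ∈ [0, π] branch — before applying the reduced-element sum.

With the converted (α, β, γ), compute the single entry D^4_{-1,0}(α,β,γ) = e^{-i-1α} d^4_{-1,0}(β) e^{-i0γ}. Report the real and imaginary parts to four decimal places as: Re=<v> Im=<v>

Axis–angle → zyz. n̂ = (sinθₙcosφₙ, sinθₙsinφₙ, cosθₙ) = (-0.883178, -0.001773, +0.469034), ω = 1.7209.
R = I cosω + sinω [n̂]ₓ + (1−cosω) n̂n̂ᵀ gives
  R = [+0.747106, -0.461960, -0.477939; +0.465560, -0.149537, +0.872292; -0.474433, -0.874204, +0.103350]
β = atan2(√(R₁₃²+R₂₃²), R₃₃) = 1.467262; α = atan2(R₂₃, R₁₃) mod 2π = 2.072035; γ = atan2(R₃₂, −R₃₁) mod 2π = 5.209613
Split into d^4_{-1,0}(β=1.4673) × two z-phases.
Half-angle: c=0.742748, s=0.669571. N=√(6·120·24·24)=643.987578
k∈{1,2,3,4} keeps every argument non-negative
  k=1: (−1)^0·643.9876/(144)·0.7427^7·0.6696^1 = +0.373424
  k=2: (−1)^1·643.9876/(24)·0.7427^5·0.6696^3 = -1.820807
  k=3: (−1)^2·643.9876/(24)·0.7427^3·0.6696^5 = +1.479700
  k=4: (−1)^3·643.9876/(144)·0.7427^1·0.6696^7 = -0.200416
d^4_{-1,0}(1.4673) = +0.373424 -1.820807 +1.479700 -0.200416 = -0.168098
D = (-0.480512+0.876988i)·(-0.168098)·(+1.000000+0.000000i) = +0.080773-0.147420i

Re=0.0808 Im=-0.1474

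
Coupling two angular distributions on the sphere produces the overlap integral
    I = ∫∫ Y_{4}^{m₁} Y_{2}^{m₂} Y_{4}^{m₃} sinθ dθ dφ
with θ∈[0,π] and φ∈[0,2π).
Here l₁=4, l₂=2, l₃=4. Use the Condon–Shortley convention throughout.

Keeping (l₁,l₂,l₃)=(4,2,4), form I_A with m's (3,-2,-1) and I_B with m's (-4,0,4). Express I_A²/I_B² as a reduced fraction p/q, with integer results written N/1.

l's match ⇒ only the (l;m) 3-j factors differ between A and B.
A: triangle coeff Δ(4,2,4) = 1/13860; Σ_t [0,0]: t=0:+1/480 = 1/480; (3j)²=3/110 [(4 2 4; 3 -2 -1)], sign=-1
B: triangle coeff Δ(4,2,4) = 1/13860; Σ_t [2,2]: t=2:+1/2880 = 1/2880; (3j)²=28/495 [(4 2 4; -4 0 4)], sign=+1
I_A²/I_B² = (3/110)/(28/495) = 27/56

27/56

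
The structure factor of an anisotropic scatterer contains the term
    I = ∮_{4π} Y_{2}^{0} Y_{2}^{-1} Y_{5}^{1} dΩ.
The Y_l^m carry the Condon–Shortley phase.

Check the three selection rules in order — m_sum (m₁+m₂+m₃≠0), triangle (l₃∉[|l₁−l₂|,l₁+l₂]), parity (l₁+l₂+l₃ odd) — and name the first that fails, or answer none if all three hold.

azimuthal sum: 0 − 1 + 1 = 0  ✓
l₃ must lie in [0,4]; have l₃=5  ✗
L = 2 + 2 + 5 = 9 (odd)

triangle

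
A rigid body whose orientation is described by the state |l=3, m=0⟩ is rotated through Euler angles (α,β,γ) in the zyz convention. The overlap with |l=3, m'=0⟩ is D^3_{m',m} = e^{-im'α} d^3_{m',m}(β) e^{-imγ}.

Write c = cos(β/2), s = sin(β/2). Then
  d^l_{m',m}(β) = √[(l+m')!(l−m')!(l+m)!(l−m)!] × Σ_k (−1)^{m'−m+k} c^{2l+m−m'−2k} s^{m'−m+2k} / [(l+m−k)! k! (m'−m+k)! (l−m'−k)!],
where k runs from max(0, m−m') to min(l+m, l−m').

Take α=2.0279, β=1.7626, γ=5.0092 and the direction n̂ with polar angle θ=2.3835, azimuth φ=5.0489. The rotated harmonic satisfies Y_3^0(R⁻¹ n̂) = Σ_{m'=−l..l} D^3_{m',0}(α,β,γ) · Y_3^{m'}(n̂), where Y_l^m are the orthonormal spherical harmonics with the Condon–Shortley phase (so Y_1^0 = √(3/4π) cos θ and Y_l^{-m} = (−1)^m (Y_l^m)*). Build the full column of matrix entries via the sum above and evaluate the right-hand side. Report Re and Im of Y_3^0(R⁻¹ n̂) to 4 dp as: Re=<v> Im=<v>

Need the full column D^3_{m',0} for m'=−3..3 at α=2.0279, β=1.7626, γ=5.0092.
cos(β/2)=0.636149, sin(β/2)=0.771567
d^3_{-3,0}: single k=3 term ⇒ +0.528824;  D = +0.518336-0.104794i
d^3_{-2,0}: k∈[2..3] ⇒ +0.534001 -0.785546 = -0.251545;  D = +0.153548+0.199243i
d^3_{-1,0}: k∈[1..3] ⇒ +0.278456 -1.228875 +0.602582 = -0.347837;  D = +0.153518-0.312126i
d^3_{0,0}: k∈[0..3] ⇒ +0.066275 -0.877453 +1.290783 -0.210980 = +0.268626;  D = +0.268626+0.000000i
d^3_{1,0}: k∈[0..2] ⇒ -0.278456 +1.228875 -0.602582 = +0.347837;  D = -0.153518-0.312126i
d^3_{2,0}: k∈[0..1] ⇒ +0.534001 -0.785546 = -0.251545;  D = +0.153548-0.199243i
d^3_{3,0}: single k=0 term ⇒ -0.528824;  D = -0.518336-0.104794i
Y_3^{m'}(θ=2.3835,φ=5.0489) and Σ D·Y over m':
  (+0.5183-0.1048i)·(-0.1148-0.0722i)  (+0.1535+0.1992i)·(+0.2743-0.2187i)  (+0.1535-0.3121i)·(+0.1201+0.3432i)  (+0.2686+0.0000i)·(+0.0985+0.0000i)  (-0.1535-0.3121i)·(-0.1201+0.3432i)  (+0.1535-0.1992i)·(+0.2743+0.2187i)  (-0.5183-0.1048i)·(+0.1148-0.0722i)
Y_3^0(R⁻¹ n̂) = +0.314830+0.000000i

Re=0.3148 Im=0.0000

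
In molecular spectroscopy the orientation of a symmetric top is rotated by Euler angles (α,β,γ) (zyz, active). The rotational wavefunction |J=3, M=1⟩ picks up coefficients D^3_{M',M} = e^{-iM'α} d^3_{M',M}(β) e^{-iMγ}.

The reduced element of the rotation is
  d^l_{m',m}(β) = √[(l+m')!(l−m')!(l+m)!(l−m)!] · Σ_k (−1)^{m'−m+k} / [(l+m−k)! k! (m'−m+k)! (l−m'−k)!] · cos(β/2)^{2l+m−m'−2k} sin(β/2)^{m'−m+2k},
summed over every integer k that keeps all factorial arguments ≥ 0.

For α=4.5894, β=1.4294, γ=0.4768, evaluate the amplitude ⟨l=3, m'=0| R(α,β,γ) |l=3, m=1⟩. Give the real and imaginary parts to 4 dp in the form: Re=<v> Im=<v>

Re=-0.3431 Im=0.1772

First d^3_{0,1}(β=1.4294), then the phase factors e^{-i(0)α} and e^{-i(1)γ}:
c=cos(1.429400/2)=0.755290, s=sin(1.429400/2)=0.655391; N=√[6·6·24·2]=41.569219
The bounds max(0,m−m')=1 and min(l+m,l−m')=3 give 3 terms
  k=1: (−1)^0·41.5692/(12)·0.7553^5·0.6554^1 = +0.558032
  k=2: (−1)^1·41.5692/(4)·0.7553^3·0.6554^3 = -1.260532
  k=3: (−1)^2·41.5692/(12)·0.7553^1·0.6554^5 = +0.316378
d^3_{0,1}(1.4294) = +0.558032 -1.260532 +0.316378 = -0.386122
Attach z-rotation phases: D = e^{-i(0)(4.5894)}·(-0.386122)·e^{-i(1)(0.4768)} = -0.343057+0.177206i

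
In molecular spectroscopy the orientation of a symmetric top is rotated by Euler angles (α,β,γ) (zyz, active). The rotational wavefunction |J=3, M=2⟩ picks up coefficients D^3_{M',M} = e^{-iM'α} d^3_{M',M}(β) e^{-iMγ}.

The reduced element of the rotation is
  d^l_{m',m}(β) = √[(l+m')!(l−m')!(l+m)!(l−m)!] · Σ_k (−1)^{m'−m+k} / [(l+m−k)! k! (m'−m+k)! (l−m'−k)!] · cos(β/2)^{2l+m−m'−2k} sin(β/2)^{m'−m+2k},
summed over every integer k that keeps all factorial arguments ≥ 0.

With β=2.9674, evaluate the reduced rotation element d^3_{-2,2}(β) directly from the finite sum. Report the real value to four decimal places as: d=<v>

d=-0.9402

d^3_{-2,2}(β=2.9674) via the finite sum:
With c≡cos(β/2)=0.086986 and s≡sin(β/2)=0.996210, N=[1·120·120·1]^{1/2}=120.000000
k: max(0,(2)−(-2))=4 … min(3+(2),3−(-2))=5
  k=4: (−1)^0·120.0000/(24)·0.0870^2·0.9962^4 = +0.037263
  k=5: (−1)^1·120.0000/(120)·0.0870^0·0.9962^6 = -0.977472
d^3_{-2,2}(2.9674) = +0.037263 -0.977472 = -0.940209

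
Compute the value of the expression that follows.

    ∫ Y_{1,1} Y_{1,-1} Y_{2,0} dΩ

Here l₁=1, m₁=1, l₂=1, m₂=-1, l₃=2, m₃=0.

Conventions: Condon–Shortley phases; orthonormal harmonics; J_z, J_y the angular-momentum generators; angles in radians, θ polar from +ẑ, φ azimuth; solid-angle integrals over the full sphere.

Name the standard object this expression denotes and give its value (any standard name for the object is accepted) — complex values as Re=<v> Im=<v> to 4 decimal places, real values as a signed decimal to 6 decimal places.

This is a Gaunt coefficient — the integral of a triple product of spherical harmonics over the sphere.
Rules hold: Σm=0, L=4 even, 0≤2≤2.
N = 3·3·5 = 45
Δ = 0!·2!·2!/5! = 1/30
Racah Σ t=0..0: t=0:+1/1 = 1/1
⇒ 3j(1 1 2; 0 0 0)² = 2/15, sgn +1
Racah Σ t=0..0: t=0:+1/4 = 1/4
⇒ 3j(1 1 2; 1 -1 0)² = 1/30, sgn +1
4πI² = N·(3j₀)²·(3jₘ)² = 1/5
I = +1·√(0.2/4π) = 0.12615663

Gaunt coefficient, +0.126157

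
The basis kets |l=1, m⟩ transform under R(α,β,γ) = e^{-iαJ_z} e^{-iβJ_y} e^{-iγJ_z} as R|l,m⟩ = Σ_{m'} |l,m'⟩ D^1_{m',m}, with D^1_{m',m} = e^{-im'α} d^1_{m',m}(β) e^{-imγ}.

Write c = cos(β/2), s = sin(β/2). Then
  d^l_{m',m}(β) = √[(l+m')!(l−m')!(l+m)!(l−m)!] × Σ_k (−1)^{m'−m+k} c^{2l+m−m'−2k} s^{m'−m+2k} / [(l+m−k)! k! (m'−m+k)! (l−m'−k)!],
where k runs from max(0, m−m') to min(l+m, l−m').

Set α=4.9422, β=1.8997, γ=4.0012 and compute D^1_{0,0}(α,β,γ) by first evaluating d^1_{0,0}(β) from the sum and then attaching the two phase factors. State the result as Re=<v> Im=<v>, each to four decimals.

D^1_{0,0}(4.9422,1.8997,4.0012) = e^{-i·0·4.9422}·d^1_{0,0}(1.8997)·e^{-i·0·4.0012}. Compute d first:
c=cos(1.899700/2)=0.581805, s=sin(1.899700/2)=0.813328; N=√[1·1·1·1]=1.000000
Admissible k: 0..1 (factorial args all ≥0)
  k=0: (−1)^0·1.0000/(1)·0.5818^2·0.8133^0 = +0.338497
  k=1: (−1)^1·1.0000/(1)·0.5818^0·0.8133^2 = -0.661503
d^1_{0,0}(1.8997) = +0.338497 -0.661503 = -0.323006
D = (+1.000000+0.000000i)·(-0.323006)·(+1.000000+0.000000i) = -0.323006+0.000000i

Re=-0.3230 Im=0.0000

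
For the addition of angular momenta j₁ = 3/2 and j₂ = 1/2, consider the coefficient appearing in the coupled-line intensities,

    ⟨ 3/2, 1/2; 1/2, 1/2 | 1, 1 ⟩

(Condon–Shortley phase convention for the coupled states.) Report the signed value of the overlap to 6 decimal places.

triangle: 1!·2!·0!/4! = 2/24
(j±m)!: 2!·1!·1!·0!·2!·0! = 4
prefactor² = (2J+1)·Δ·N² = 1
  k=1: −1/(1!·0!·0!·0!·2!·0!) = -1/2
Σ = -1/2  ⇒  CG² = 1·(-1/2)² = 1/4
CG = −√(1/4) = -0.500000

-0.500000  (= −√(1/4))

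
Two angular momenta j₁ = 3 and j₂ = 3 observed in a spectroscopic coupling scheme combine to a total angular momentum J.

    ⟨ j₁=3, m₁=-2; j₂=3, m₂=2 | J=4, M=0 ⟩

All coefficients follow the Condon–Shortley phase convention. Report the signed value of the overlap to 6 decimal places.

triangle: 2!*4!*4!/11! = 1152/39916800
(j±m)!: 1!*5!*5!*1!*4!*4! = 8294400
prefactor² = (2J+1)*Δ*N² = 165888/77
  k=1: −1/(1!*1!*4!*4!*0!*0!) = -1/576
  k=2: +1/(2!*0!*3!*3!*1!*1!) = 1/72
Σ = 7/576  ⇒  CG² = 165888/77*(7/576)² = 7/22
CG = +√(7/22) = +0.564076

+√(7/22) = +0.564076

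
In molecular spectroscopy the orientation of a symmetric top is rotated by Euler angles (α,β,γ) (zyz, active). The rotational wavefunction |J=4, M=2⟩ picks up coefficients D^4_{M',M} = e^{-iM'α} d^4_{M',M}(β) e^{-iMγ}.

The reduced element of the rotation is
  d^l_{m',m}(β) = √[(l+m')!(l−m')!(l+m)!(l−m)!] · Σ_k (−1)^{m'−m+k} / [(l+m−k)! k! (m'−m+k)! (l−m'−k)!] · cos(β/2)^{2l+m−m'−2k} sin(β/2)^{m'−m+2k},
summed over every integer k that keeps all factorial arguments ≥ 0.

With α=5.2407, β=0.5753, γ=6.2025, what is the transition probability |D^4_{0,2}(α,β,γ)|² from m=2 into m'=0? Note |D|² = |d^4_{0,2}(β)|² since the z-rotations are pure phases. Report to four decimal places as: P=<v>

P=0.2112

Split into d^4_{0,2}(β=0.5753) × two z-phases.
Half-angle: c=0.958913, s=0.283700. N=√(24·24·720·2)=910.735966
k∈{2,3,4} keeps every argument non-negative
  k=2: (−1)^0·910.7360/(96)·0.9589^6·0.2837^2 = +0.593628
  k=3: (−1)^1·910.7360/(36)·0.9589^4·0.2837^4 = -0.138561
  k=4: (−1)^2·910.7360/(96)·0.9589^2·0.2837^6 = +0.004548
d^4_{0,2}(0.5753) = +0.593628 -0.138561 +0.004548 = +0.459615
|D^4_{0,2}|² = |d^4_{0,2}(β)|² = (+0.459615)² = 0.211246 (the z-rotation phases have unit modulus)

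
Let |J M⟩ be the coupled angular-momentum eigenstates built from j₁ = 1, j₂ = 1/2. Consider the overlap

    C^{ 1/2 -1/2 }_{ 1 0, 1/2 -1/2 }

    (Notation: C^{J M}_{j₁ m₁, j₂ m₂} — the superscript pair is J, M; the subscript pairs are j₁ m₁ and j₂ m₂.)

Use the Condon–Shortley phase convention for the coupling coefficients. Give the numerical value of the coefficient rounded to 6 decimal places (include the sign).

+0.577350  (= +√(1/3))

triangle: 1!×1!×0!/3! = 1/6
(j±m)!: 1!×1!×0!×1!×0!×1! = 1
prefactor² = (2J+1)×Δ×N² = 1/3
  k=0: +1/(0!×1!×1!×0!×0!×0!) = 1
Σ = 1  ⇒  CG² = 1/3×1² = 1/3
CG = +√(1/3) = +0.577350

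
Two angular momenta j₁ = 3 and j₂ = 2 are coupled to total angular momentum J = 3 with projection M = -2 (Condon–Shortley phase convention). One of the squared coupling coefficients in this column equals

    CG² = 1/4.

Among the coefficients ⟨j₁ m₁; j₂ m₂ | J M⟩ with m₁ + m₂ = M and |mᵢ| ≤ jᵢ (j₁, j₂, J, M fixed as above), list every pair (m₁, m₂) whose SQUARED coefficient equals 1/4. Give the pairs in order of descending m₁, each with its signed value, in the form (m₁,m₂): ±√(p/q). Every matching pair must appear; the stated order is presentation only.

(-1,-1): −√(1/4)

Admissible pairs with m₁+m₂ = M = -2: (-3,1), (-2,0), (-1,-1), (0,-2)
  (m₁,m₂)=(0,-2): CG² = 1/3, CG = +√(1/3)
  (m₁,m₂)=(-1,-1): CG² = 1/4, CG = −√(1/4)   ← matches the target
  (m₁,m₂)=(-2,0): CG² = 0/1, CG = 0
  (m₁,m₂)=(-3,1): CG² = 5/12, CG = +√(5/12)
Pairs with CG² = 1/4: (-1,-1): −√(1/4)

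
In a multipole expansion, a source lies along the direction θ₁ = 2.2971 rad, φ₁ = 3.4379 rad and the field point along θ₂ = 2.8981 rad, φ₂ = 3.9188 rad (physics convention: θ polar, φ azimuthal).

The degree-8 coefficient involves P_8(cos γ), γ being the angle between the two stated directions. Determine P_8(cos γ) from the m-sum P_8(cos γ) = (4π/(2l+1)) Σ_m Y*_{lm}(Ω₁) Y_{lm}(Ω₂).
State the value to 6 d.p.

-0.038582

Summing Y*_{l m}(θ₁,φ₁)·Y_{l m}(θ₂,φ₂) over m ∈ [−8, 8]; prefactor 4π/(2·8+1) = 0.739198:
  m=-8: Y*=(-0.036081, 0.035066)  Y=(0.000006, 0.000000)  product (-0.000000, 0.000000)
  m=-7: Y*=(-0.086233, 0.156597)  Y=(0.000063, 0.000071)  product (-0.000017, 0.000004)
  m=-6: Y*=(-0.075887, 0.361266)  Y=(-0.000048, 0.000969)  product (-0.000347, -0.000091)
  m=-5: Y*=(0.040656, 0.454267)  Y=(-0.005261, 0.004847)  product (-0.002416, -0.002193)
  m=-4: Y*=(0.086520, 0.213164)  Y=(-0.039039, -0.001280)  product (-0.003105, -0.008433)
  m=-3: Y*=(-0.134581, -0.165788)  Y=(-0.107380, -0.112791)  product (-0.004248, 0.032982)
  m=-2: Y*=(-0.298146, -0.200756)  Y=(0.006974, -0.425684)  product (-0.087538, 0.125516)
  m=-1: Y*=(0.052316, 0.015972)  Y=(0.476292, -0.468553)  product (0.032401, -0.016906)
  m=+0: Y*=(0.365861, -0.000000)  Y=(0.214134, 0.000000)  product (0.078343, 0.000000)
  m=+1: Y*=(-0.052316, 0.015972)  Y=(-0.476292, -0.468553)  product (0.032401, 0.016906)
  m=+2: Y*=(-0.298146, 0.200756)  Y=(0.006974, 0.425684)  product (-0.087538, -0.125516)
  m=+3: Y*=(0.134581, -0.165788)  Y=(0.107380, -0.112791)  product (-0.004248, -0.032982)
  m=+4: Y*=(0.086520, -0.213164)  Y=(-0.039039, 0.001280)  product (-0.003105, 0.008433)
  m=+5: Y*=(-0.040656, 0.454267)  Y=(0.005261, 0.004847)  product (-0.002416, 0.002193)
  m=+6: Y*=(-0.075887, -0.361266)  Y=(-0.000048, -0.000969)  product (-0.000347, 0.000091)
  m=+7: Y*=(0.086233, 0.156597)  Y=(-0.000063, 0.000071)  product (-0.000017, -0.000004)
  m=+8: Y*=(-0.036081, -0.035066)  Y=(0.000006, -0.000000)  product (-0.000000, -0.000000)
Accumulated sum (-0.052194, -0.000000); after 4π/(2l+1) scaling, (-0.038582, -0.000000) ⇒ P_8 = -0.038582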